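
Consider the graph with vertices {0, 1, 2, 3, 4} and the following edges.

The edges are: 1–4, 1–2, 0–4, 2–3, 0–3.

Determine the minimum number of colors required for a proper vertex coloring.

The cycle 1-4-0-3-2-1 has odd length 5, so it cannot be 2-colored; at least 3 colors are needed.
3 colors suffice: color a → {0, 2}; color b → {3, 4}; color c → {1}. Every edge joins two different colors.

3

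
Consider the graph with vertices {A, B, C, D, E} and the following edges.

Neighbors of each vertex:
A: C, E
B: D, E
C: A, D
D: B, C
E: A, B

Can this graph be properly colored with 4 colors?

Yes

The chromatic number is 3. The cycle B-E-A-C-D-B has odd length 5, so it cannot be 2-colored; at least 3 colors are needed.
A valid assignment using 3 colors: A=1, B=2, C=2, D=1, E=3.
Since 4 ≥ 3, a proper 4-coloring certainly exists.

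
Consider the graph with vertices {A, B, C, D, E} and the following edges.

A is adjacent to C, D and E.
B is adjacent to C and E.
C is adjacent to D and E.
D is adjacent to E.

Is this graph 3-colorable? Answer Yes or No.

A, C, D, E are mutually adjacent (a clique of size 4), so at least 4 colors are needed.
So 3 colors are not enough.

No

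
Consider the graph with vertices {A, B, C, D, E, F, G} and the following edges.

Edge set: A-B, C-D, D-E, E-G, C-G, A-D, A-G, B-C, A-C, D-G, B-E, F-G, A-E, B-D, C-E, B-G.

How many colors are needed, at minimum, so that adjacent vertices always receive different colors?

6

A, B, C, D, E, G are mutually adjacent (a clique of size 6), so at least 6 colors are needed.
6 colors suffice: color 1 → {G}; color 2 → {E, F}; color 3 → {C}; color 4 → {B}; color 5 → {A}; color 6 → {D}. No two adjacent vertices share a color.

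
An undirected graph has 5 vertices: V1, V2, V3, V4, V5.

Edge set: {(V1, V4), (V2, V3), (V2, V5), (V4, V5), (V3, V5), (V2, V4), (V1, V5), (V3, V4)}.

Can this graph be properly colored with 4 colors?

The chromatic number is 4. V2, V3, V4, V5 are mutually adjacent (a clique of size 4), so at least 4 colors are needed.
One proper 4-coloring: V1=3, V2=3, V3=4, V4=2, V5=1.
That is already a proper 4-coloring.

Yes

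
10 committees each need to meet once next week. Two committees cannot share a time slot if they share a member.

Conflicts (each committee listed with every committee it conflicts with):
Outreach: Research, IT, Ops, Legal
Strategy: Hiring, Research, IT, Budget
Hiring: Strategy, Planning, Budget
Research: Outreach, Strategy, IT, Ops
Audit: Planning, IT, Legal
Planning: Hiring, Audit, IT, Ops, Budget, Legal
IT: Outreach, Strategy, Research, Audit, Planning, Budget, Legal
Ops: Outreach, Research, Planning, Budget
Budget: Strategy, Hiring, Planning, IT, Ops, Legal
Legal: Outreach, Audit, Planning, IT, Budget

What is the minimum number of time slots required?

Audit, Planning, IT, Legal pairwise conflict, so at least 4 time slots are needed.
Using 4 time slots: Outreach=2, Strategy=3, Hiring=1, Research=4, Audit=2, Planning=3, IT=1, Ops=1, Budget=2, Legal=4. Every pair that conflicts lands in different time slots.

4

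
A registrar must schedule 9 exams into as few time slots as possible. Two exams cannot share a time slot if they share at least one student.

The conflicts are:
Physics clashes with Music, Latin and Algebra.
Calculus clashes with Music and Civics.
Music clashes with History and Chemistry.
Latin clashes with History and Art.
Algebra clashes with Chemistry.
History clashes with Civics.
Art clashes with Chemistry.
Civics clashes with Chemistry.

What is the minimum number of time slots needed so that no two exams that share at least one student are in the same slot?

3

The cycle Civics-Chemistry-Art-Latin-History-Civics has odd length 5, so it cannot be 2-colored; at least 3 time slots are needed.
3 time slots suffice: Physics=1, Calculus=1, Music=2, Latin=2, Algebra=2, History=1, Art=3, Civics=2, Chemistry=1. Every pair that conflicts lands in different time slots.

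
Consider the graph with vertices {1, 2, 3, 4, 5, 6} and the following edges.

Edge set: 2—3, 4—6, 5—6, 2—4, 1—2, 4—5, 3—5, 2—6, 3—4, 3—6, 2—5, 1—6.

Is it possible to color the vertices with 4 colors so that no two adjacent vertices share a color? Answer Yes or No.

No

2, 3, 4, 5, 6 form a clique, so at least 5 colors are needed.
So 4 colors are not enough.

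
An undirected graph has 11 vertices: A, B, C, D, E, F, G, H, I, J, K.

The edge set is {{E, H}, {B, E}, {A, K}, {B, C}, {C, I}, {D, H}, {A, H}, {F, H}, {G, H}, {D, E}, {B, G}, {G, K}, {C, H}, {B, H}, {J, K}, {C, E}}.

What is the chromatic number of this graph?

B, C, E, H are pairwise adjacent (a clique of size 4), so at least 4 colors are needed.
4 colors suffice: color 1 → {H, I, K}; color 2 → {A, E, F, G, J}; color 3 → {C, D}; color 4 → {B}. No two adjacent vertices share a color.

4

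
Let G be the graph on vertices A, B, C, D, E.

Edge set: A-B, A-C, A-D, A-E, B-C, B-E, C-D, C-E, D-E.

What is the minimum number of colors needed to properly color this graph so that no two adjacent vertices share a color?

4

A, B, C, E are pairwise adjacent (a clique of size 4), so at least 4 colors are needed.
A valid assignment using 4 colors: A=2, B=4, C=1, D=4, E=3. Each edge has distinct colors on its endpoints.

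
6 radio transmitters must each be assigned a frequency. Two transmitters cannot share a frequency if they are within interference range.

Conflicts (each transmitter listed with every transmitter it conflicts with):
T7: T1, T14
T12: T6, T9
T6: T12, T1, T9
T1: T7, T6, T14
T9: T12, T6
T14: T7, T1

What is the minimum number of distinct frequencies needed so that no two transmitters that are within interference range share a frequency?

3

T7, T1, T14 are mutually in conflict, so at least 3 frequencies are needed.
3 frequencies suffice: frequency 1 → {T12, T1}; frequency 2 → {T6, T14}; frequency 3 → {T7, T9}. No two conflicting transmitters share a frequency.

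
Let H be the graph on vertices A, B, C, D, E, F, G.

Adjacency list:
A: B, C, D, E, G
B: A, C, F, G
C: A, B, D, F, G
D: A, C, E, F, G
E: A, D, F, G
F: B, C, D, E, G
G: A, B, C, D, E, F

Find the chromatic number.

4

A, D, E, G are mutually adjacent (a clique of size 4), so at least 4 colors are needed.
One proper 4-coloring: A=3, B=2, C=4, D=2, E=4, F=3, G=1. Each edge has distinct colors on its endpoints.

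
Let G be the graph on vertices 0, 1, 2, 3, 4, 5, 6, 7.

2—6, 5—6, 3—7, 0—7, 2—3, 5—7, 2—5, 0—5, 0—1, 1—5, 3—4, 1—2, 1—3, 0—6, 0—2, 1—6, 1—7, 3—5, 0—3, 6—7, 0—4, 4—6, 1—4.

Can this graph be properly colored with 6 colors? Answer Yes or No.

Yes

The chromatic number is 5. 0, 1, 2, 3, 5 are mutually adjacent (a clique of size 5), so at least 5 colors are needed.
A valid assignment using 5 colors: 0=blue, 1=red, 2=purple, 3=yellow, 4=green, 5=green, 6=yellow, 7=purple.
Since 6 ≥ 5, a proper 6-coloring certainly exists.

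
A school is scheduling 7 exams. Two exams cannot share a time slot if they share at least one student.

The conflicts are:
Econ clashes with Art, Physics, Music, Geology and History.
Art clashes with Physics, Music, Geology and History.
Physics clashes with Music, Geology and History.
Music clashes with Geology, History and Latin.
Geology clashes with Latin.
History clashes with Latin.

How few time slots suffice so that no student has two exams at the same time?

Econ, Art, Physics, Music, Geology pairwise conflict, so at least 5 time slots are needed.
5 time slots suffice: time slot 1 → {Music}; time slot 2 → {Geology, History}; time slot 3 → {Art, Latin}; time slot 4 → {Physics}; time slot 5 → {Econ}. Every pair that conflicts lands in different time slots.

5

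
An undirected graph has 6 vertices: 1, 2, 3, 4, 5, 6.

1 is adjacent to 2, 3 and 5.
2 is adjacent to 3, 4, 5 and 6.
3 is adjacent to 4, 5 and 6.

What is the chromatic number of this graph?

1, 2, 3, 5 are pairwise adjacent (a clique of size 4), so at least 4 colors are needed.
A valid assignment using 4 colors: 1=c, 2=a, 3=b, 4=c, 5=d, 6=c. Each edge has distinct colors on its endpoints.

4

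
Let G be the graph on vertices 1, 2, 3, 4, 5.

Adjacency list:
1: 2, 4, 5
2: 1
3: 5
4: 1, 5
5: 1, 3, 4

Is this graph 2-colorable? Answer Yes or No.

No

1, 4, 5 form a triangle, so at least 3 colors are needed.
So 2 colors are not enough.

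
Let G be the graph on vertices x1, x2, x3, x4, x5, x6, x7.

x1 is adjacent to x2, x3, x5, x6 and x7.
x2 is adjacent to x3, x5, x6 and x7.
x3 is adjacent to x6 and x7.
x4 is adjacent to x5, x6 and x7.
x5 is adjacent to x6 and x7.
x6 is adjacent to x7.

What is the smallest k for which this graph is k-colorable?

5

x1, x2, x5, x6, x7 are pairwise adjacent (a clique of size 5), so at least 5 colors are needed.
5 colors suffice: color 1 → {x6}; color 2 → {x7}; color 3 → {x3, x5}; color 4 → {x2, x4}; color 5 → {x1}. Each edge has distinct colors on its endpoints.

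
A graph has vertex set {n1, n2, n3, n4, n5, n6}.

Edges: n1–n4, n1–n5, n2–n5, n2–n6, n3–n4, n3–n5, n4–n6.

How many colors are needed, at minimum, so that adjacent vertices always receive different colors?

3

The cycle n4-n6-n2-n5-n3-n4 has odd length 5, so it cannot be 2-colored; at least 3 colors are needed.
A valid assignment using 3 colors: n1=2, n2=2, n3=2, n4=1, n5=1, n6=3. Each edge has distinct colors on its endpoints.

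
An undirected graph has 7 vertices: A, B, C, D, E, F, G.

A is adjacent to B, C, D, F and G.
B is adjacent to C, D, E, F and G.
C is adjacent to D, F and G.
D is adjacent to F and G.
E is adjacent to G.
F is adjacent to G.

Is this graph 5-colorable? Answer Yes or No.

No

A, B, C, D, F, G form a clique, so at least 6 colors are needed.
So 5 colors are not enough.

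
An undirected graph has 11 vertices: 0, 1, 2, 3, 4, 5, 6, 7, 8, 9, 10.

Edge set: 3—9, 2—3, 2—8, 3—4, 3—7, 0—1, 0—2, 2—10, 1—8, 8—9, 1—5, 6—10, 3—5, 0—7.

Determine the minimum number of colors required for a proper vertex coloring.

3

The cycle 5-3-9-8-1-5 has odd length 5, so it cannot be 2-colored; at least 3 colors are needed.
A valid assignment using 3 colors: 0=a, 1=b, 2=b, 3=a, 4=b, 5=c, 6=b, 7=b, 8=a, 9=b, 10=a. No two adjacent vertices share a color.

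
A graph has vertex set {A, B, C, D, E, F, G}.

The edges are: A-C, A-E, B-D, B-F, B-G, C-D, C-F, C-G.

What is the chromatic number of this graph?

C and F are adjacent, so at least 2 colors are needed.
2 colors suffice: color 1 → {B, C, E}; color 2 → {A, D, F, G}. Every edge joins two different colors.

2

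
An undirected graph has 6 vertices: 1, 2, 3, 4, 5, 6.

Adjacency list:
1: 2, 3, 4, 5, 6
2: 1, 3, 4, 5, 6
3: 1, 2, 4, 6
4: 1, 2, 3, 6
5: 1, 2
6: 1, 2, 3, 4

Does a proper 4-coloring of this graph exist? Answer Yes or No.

1, 2, 3, 4, 6 are pairwise adjacent (a clique of size 5), so at least 5 colors are needed.
So 4 colors are not enough.

No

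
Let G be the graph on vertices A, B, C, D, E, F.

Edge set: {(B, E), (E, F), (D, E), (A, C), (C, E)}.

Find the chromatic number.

C and E are adjacent, so at least 2 colors are needed.
2 colors suffice: color 1 → {A, E}; color 2 → {B, C, D, F}. No two adjacent vertices share a color.

2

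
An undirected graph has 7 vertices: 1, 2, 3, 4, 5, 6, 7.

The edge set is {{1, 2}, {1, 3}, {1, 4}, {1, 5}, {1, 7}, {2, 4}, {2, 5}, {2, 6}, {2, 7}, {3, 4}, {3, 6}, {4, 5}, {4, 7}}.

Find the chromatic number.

4

1, 2, 4, 5 form a clique, so at least 4 colors are needed.
4 colors suffice: color a → {1, 6}; color b → {4}; color c → {2, 3}; color d → {5, 7}. No two adjacent vertices share a color.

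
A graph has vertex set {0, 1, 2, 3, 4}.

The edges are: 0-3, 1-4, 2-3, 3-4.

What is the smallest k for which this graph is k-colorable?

2

0 and 3 are adjacent, so at least 2 colors are needed.
One proper 2-coloring: 0=blue, 1=red, 2=blue, 3=red, 4=blue. Each edge has distinct colors on its endpoints.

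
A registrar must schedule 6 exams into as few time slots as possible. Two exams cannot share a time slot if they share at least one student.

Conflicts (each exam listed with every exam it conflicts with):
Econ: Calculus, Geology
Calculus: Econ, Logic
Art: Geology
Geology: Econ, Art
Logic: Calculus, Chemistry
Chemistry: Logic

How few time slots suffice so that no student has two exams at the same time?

Art and Geology conflict, so at least 2 time slots are needed.
A valid assignment using 2 time slots: Econ=2, Calculus=1, Art=2, Geology=1, Logic=2, Chemistry=1. Each listed conflict is separated.

2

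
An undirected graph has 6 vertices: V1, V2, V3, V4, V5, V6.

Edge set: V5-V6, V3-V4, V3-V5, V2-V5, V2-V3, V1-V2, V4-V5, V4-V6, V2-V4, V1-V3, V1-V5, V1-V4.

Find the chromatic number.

5

V1, V2, V3, V4, V5 form a clique, so at least 5 colors are needed.
5 colors suffice: color 1 → {V5}; color 2 → {V4}; color 3 → {V2, V6}; color 4 → {V1}; color 5 → {V3}. Every edge joins two different colors.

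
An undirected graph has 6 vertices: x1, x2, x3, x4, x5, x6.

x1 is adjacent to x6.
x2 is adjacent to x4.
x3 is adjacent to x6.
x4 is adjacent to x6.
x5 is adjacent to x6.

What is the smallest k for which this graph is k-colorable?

x1 and x6 are adjacent, so at least 2 colors are needed.
A valid assignment using 2 colors: x1=B, x2=R, x3=B, x4=B, x5=B, x6=R. Every edge joins two different colors.

2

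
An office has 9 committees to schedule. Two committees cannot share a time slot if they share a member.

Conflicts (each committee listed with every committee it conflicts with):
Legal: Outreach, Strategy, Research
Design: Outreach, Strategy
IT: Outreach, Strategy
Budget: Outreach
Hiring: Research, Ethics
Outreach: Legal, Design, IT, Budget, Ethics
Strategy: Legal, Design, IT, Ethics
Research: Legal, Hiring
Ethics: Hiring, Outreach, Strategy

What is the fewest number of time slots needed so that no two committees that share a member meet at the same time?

3

The cycle Ethics-Hiring-Research-Legal-Outreach-Ethics has odd length 5, so it cannot be 2-colored; at least 3 time slots are needed.
3 time slots suffice: time slot 1 → {Outreach, Strategy, Research}; time slot 2 → {Legal, Design, IT, Budget, Ethics}; time slot 3 → {Hiring}. No two conflicting committees share a time slot.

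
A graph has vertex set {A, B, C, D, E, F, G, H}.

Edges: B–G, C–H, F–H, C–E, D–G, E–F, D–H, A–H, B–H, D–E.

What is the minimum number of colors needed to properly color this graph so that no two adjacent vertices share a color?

C and E are adjacent, so at least 2 colors are needed.
2 colors suffice: color red → {E, G, H}; color blue → {A, B, C, D, F}. Every edge joins two different colors.

2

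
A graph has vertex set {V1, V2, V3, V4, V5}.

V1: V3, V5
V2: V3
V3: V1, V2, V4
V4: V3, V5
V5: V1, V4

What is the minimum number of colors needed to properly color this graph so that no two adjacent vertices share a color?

V4 and V5 are adjacent, so at least 2 colors are needed.
One proper 2-coloring: V1=2, V2=2, V3=1, V4=2, V5=1. Each edge has distinct colors on its endpoints.

2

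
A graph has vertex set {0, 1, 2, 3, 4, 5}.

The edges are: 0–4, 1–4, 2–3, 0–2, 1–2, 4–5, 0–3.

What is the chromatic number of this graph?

0, 2, 3 form a triangle, so at least 3 colors are needed.
3 colors suffice: color a → {2, 4}; color b → {0, 1, 5}; color c → {3}. Every edge joins two different colors.

3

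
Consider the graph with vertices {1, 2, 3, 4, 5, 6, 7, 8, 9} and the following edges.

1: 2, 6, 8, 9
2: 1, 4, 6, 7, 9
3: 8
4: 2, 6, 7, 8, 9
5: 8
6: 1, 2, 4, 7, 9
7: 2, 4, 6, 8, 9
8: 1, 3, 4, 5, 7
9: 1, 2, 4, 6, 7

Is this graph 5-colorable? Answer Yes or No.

Yes

The chromatic number is 5. 2, 4, 6, 7, 9 form a clique, so at least 5 colors are needed.
5 colors suffice: 1=a, 2=b, 3=a, 4=a, 5=a, 6=d, 7=c, 8=b, 9=e.
That is already a proper 5-coloring.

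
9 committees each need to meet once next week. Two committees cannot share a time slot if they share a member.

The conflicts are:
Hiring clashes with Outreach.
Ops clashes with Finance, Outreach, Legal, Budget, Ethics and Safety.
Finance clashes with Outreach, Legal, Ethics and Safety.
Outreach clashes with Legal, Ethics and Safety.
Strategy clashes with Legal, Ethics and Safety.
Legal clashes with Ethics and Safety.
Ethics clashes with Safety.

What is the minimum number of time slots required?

6

Ops, Finance, Outreach, Legal, Ethics, Safety all conflict with each other, so at least 6 time slots are needed.
6 time slots suffice: time slot 1 → {Hiring, Legal, Budget}; time slot 2 → {Ethics}; time slot 3 → {Safety}; time slot 4 → {Outreach, Strategy}; time slot 5 → {Ops}; time slot 6 → {Finance}. Every pair that conflicts lands in different time slots.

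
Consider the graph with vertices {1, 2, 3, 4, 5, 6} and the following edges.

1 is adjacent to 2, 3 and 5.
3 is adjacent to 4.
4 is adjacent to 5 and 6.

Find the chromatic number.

4 and 5 are adjacent, so at least 2 colors are needed.
2 colors suffice: color red → {1, 4}; color blue → {2, 3, 5, 6}. No two adjacent vertices share a color.

2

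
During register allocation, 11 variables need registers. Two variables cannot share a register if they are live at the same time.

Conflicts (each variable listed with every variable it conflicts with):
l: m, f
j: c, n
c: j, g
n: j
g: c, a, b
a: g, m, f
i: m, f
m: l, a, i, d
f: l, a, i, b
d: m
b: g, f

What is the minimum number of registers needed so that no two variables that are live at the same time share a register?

2

i and m conflict, so at least 2 registers are needed.
Using 2 registers: l=2, j=1, c=2, n=2, g=1, a=2, i=2, m=1, f=1, d=2, b=2. No two conflicting variables share a register.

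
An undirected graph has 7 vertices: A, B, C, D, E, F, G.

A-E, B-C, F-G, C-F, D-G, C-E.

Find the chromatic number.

2

F and G are adjacent, so at least 2 colors are needed.
2 colors suffice: color 1 → {A, C, G}; color 2 → {B, D, E, F}. Each edge has distinct colors on its endpoints.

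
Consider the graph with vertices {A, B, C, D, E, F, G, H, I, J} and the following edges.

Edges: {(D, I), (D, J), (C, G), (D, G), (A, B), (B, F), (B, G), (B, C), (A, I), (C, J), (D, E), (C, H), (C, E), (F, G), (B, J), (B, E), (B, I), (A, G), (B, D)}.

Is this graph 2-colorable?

B, D, I are pairwise adjacent, so at least 3 colors are needed.
So 2 colors are not enough.

No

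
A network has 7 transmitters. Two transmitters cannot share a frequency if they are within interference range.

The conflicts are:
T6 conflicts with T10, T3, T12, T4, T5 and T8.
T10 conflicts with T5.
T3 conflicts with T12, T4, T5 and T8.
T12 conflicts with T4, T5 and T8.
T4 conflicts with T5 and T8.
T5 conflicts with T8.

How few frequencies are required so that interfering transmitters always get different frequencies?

T6, T3, T12, T4, T5, T8 all conflict with each other, so at least 6 frequencies are needed.
6 frequencies suffice: T6=2, T10=3, T3=4, T12=6, T4=3, T5=1, T8=5. No two conflicting transmitters share a frequency.

6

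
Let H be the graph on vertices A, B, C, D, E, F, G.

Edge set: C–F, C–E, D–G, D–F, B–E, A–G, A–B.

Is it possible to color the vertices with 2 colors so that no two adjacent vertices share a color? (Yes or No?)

No

The cycle A-B-E-C-F-D-G-A has odd length 7, so it cannot be 2-colored; at least 3 colors are needed.
So 2 colors are not enough.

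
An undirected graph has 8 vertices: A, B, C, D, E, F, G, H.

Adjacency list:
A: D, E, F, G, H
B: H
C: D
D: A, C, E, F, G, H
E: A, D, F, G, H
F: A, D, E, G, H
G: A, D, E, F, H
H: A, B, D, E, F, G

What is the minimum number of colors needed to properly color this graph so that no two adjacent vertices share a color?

A, D, E, F, G, H are pairwise adjacent (a clique of size 6), so at least 6 colors are needed.
6 colors suffice: color 1 → {B, D}; color 2 → {C, H}; color 3 → {G}; color 4 → {A}; color 5 → {F}; color 6 → {E}. No two adjacent vertices share a color.

6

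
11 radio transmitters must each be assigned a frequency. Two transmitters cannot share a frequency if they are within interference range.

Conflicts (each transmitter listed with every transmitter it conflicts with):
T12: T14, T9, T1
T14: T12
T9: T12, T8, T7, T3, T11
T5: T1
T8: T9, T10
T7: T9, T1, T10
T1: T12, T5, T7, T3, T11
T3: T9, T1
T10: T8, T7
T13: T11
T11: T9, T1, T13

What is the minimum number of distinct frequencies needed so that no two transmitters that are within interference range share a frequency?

T5 and T1 conflict, so at least 2 frequencies are needed.
2 frequencies suffice: T12=2, T14=1, T9=1, T5=2, T8=2, T7=2, T1=1, T3=2, T10=1, T13=1, T11=2. Every pair that conflicts lands in different frequencies.

2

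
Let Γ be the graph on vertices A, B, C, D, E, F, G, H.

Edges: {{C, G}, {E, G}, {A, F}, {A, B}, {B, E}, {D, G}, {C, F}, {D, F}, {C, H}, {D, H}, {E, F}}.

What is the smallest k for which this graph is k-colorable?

2

D and G are adjacent, so at least 2 colors are needed.
2 colors suffice: color 1 → {B, F, G, H}; color 2 → {A, C, D, E}. Every edge joins two different colors.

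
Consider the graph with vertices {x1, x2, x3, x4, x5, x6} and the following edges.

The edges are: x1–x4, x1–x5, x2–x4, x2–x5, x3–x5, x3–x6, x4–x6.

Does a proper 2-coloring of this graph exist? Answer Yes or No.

The cycle x5-x1-x4-x6-x3-x5 has odd length 5, so it cannot be 2-colored; at least 3 colors are needed.
So 2 colors are not enough.

No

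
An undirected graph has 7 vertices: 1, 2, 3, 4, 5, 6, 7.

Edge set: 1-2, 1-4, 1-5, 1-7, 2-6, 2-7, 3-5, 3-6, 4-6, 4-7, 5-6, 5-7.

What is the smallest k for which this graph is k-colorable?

3, 5, 6 form a triangle, so at least 3 colors are needed.
3 colors suffice: color red → {1, 6}; color blue → {2, 4, 5}; color green → {3, 7}. Every edge joins two different colors.

3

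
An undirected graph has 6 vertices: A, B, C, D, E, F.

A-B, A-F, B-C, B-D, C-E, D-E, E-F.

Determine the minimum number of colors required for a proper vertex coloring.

3

The cycle D-B-A-F-E-D has odd length 5, so it cannot be 2-colored; at least 3 colors are needed.
3 colors suffice: color red → {B, E}; color blue → {A, C, D}; color green → {F}. Every edge joins two different colors.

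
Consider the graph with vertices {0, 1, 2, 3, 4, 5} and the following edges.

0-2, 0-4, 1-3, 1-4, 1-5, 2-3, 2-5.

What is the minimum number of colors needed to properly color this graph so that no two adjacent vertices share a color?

The cycle 0-4-1-3-2-0 has odd length 5, so it cannot be 2-colored; at least 3 colors are needed.
3 colors suffice: color a → {1, 2}; color b → {3, 4, 5}; color c → {0}. Each edge has distinct colors on its endpoints.

3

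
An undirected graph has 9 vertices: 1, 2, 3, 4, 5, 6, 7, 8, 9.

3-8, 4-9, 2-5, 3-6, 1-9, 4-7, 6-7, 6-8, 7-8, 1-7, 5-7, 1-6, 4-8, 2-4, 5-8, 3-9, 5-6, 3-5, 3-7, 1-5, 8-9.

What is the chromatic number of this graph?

5

3, 5, 6, 7, 8 are pairwise adjacent (a clique of size 5), so at least 5 colors are needed.
5 colors suffice: 1=blue, 2=red, 3=yellow, 4=green, 5=green, 6=purple, 7=red, 8=blue, 9=red. Every edge joins two different colors.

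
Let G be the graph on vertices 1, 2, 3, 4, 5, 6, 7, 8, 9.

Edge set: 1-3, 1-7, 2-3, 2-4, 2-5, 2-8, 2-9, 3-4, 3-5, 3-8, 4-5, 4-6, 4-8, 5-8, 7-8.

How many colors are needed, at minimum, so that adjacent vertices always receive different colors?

5

2, 3, 4, 5, 8 are pairwise adjacent (a clique of size 5), so at least 5 colors are needed.
5 colors suffice: color red → {1, 4, 9}; color blue → {3, 6, 7}; color green → {8}; color yellow → {2}; color purple → {5}. No two adjacent vertices share a color.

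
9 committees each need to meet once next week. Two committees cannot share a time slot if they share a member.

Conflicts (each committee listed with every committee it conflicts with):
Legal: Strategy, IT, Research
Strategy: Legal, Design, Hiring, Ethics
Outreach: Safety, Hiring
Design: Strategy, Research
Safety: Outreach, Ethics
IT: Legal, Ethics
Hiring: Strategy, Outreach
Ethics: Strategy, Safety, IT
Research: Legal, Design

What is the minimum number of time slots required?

The cycle Outreach-Hiring-Strategy-Ethics-Safety-Outreach has odd length 5, so it cannot be 2-colored; at least 3 time slots are needed.
A valid assignment using 3 time slots: Legal=2, Strategy=1, Outreach=3, Design=2, Safety=1, IT=1, Hiring=2, Ethics=2, Research=1. Each listed conflict is separated.

3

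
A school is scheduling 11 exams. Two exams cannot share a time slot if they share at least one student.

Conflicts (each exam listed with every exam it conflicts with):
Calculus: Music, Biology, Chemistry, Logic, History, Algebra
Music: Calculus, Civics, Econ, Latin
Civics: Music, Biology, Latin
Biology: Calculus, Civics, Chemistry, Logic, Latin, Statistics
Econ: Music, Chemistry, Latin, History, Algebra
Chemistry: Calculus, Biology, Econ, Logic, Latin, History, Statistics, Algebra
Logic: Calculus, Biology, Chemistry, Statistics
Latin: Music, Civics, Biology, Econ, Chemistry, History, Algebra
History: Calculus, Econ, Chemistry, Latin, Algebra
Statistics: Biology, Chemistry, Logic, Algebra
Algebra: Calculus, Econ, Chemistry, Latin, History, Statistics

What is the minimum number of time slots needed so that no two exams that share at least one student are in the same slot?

5

Econ, Chemistry, Latin, History, Algebra pairwise conflict, so at least 5 time slots are needed.
5 time slots suffice: time slot 1 → {Music, Chemistry}; time slot 2 → {Calculus, Latin, Statistics}; time slot 3 → {Biology, Algebra}; time slot 4 → {Civics, Econ, Logic}; time slot 5 → {History}. Every pair that conflicts lands in different time slots.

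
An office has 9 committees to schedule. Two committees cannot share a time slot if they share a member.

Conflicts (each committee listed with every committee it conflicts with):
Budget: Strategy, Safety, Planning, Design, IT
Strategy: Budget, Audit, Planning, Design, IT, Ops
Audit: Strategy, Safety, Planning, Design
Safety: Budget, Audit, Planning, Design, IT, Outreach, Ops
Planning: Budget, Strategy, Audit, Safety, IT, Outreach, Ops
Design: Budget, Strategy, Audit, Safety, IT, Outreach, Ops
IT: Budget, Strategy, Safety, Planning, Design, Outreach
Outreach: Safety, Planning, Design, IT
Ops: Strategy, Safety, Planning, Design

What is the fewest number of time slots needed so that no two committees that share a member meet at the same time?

Safety, Design, IT, Outreach pairwise conflict, so at least 4 time slots are needed.
A valid assignment using 4 time slots: Budget=4, Strategy=2, Audit=3, Safety=2, Planning=1, Design=1, IT=3, Outreach=4, Ops=3. Each listed conflict is separated.

4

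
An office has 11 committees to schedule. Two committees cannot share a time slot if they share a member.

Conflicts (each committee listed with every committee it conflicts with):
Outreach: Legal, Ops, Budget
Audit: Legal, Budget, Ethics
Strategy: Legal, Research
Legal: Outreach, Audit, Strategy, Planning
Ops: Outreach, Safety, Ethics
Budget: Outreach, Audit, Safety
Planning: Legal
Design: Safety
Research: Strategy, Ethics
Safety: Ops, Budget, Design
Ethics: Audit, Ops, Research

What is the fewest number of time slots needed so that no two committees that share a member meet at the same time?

3

The cycle Ethics-Ops-Safety-Budget-Audit-Ethics has odd length 5, so it cannot be 2-colored; at least 3 time slots are needed.
3 time slots suffice: Outreach=3, Audit=3, Strategy=2, Legal=1, Ops=2, Budget=2, Planning=2, Design=2, Research=3, Safety=1, Ethics=1. Every pair that conflicts lands in different time slots.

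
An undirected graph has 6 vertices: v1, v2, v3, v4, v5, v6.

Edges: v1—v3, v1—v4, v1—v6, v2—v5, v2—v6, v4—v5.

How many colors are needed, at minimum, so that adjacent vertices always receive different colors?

3

The cycle v2-v6-v1-v4-v5-v2 has odd length 5, so it cannot be 2-colored; at least 3 colors are needed.
3 colors suffice: v1=R, v2=G, v3=B, v4=B, v5=R, v6=B. Each edge has distinct colors on its endpoints.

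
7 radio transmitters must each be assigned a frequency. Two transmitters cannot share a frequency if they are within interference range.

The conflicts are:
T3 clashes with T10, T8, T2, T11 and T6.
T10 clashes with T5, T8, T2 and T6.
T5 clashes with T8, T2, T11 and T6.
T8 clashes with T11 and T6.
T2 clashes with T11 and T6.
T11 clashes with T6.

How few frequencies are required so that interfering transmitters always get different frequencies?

4

T10, T5, T2, T6 pairwise conflict, so at least 4 frequencies are needed.
4 frequencies suffice: frequency 1 → {T6}; frequency 2 → {T3, T5}; frequency 3 → {T10, T11}; frequency 4 → {T8, T2}. No two conflicting transmitters share a frequency.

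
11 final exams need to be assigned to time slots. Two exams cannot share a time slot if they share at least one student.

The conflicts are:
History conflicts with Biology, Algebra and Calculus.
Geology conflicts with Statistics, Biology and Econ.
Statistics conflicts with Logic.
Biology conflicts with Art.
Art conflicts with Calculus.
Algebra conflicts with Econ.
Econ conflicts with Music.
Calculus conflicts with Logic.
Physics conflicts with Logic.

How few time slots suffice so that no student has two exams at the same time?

The cycle Algebra-History-Biology-Geology-Econ-Algebra has odd length 5, so it cannot be 2-colored; at least 3 time slots are needed.
3 time slots suffice: time slot 1 → {Statistics, Biology, Econ, Calculus, Physics}; time slot 2 → {History, Geology, Art, Music, Logic}; time slot 3 → {Algebra}. No two conflicting exams share a time slot.

3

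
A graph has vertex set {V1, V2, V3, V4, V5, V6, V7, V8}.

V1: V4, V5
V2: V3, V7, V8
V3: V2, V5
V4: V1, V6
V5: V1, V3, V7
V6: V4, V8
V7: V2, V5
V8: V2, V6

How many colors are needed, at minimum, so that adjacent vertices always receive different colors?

The cycle V4-V1-V5-V7-V2-V8-V6-V4 has odd length 7, so it cannot be 2-colored; at least 3 colors are needed.
3 colors suffice: color R → {V2, V4, V5}; color B → {V1, V3, V7, V8}; color G → {V6}. No two adjacent vertices share a color.

3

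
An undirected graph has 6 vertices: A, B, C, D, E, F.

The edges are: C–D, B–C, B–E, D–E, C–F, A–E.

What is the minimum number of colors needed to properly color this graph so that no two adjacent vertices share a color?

2

A and E are adjacent, so at least 2 colors are needed.
A valid assignment using 2 colors: A=blue, B=blue, C=red, D=blue, E=red, F=blue. Each edge has distinct colors on its endpoints.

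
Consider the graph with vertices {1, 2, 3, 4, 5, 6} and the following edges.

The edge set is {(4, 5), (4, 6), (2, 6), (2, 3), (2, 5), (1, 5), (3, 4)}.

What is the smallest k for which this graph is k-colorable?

1 and 5 are adjacent, so at least 2 colors are needed.
2 colors suffice: color a → {3, 5, 6}; color b → {1, 2, 4}. Each edge has distinct colors on its endpoints.

2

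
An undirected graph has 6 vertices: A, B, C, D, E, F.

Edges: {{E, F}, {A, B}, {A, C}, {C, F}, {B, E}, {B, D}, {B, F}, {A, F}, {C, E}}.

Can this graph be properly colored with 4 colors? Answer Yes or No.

The chromatic number is 3. C, E, F are pairwise adjacent, so at least 3 colors are needed.
3 colors suffice: color red → {D, F}; color blue → {B, C}; color green → {A, E}.
Since 4 ≥ 3, a proper 4-coloring certainly exists.

Yes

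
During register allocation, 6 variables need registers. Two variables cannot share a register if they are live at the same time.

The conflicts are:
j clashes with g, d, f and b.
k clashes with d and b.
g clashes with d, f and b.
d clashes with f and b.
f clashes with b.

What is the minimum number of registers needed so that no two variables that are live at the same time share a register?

5

j, g, d, f, b pairwise conflict, so at least 5 registers are needed.
5 registers suffice: j=5, k=3, g=3, d=1, f=4, b=2. No two conflicting variables share a register.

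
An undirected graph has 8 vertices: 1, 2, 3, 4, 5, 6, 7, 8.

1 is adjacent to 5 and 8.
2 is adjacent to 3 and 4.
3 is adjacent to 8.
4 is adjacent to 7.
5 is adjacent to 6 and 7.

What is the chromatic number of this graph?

3

The cycle 5-7-4-2-3-8-1-5 has odd length 7, so it cannot be 2-colored; at least 3 colors are needed.
One proper 3-coloring: 1=blue, 2=red, 3=blue, 4=blue, 5=red, 6=blue, 7=green, 8=red. Every edge joins two different colors.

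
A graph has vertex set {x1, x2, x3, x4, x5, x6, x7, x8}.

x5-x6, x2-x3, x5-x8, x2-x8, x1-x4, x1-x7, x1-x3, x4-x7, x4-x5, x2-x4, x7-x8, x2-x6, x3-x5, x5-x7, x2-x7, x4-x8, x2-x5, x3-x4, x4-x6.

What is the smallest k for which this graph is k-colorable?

5

x2, x4, x5, x7, x8 are mutually adjacent (a clique of size 5), so at least 5 colors are needed.
A valid assignment using 5 colors: x1=blue, x2=green, x3=yellow, x4=red, x5=blue, x6=yellow, x7=yellow, x8=purple. Every edge joins two different colors.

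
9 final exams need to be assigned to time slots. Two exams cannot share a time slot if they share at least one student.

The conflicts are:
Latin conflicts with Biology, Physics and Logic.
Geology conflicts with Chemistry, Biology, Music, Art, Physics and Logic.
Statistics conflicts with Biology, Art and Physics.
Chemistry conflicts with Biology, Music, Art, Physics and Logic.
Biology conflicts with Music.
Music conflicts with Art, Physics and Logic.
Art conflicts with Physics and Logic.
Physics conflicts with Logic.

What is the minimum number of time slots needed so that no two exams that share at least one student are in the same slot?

Geology, Chemistry, Music, Art, Physics, Logic are mutually in conflict, so at least 6 time slots are needed.
6 time slots suffice: time slot 1 → {Biology, Physics}; time slot 2 → {Latin, Statistics, Chemistry}; time slot 3 → {Music}; time slot 4 → {Art}; time slot 5 → {Geology}; time slot 6 → {Logic}. No two conflicting exams share a time slot.

6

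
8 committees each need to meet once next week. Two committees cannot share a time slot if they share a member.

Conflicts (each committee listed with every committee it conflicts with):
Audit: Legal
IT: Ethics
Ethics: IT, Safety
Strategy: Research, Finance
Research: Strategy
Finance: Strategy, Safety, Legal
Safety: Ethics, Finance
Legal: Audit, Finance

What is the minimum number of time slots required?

Finance and Safety conflict, so at least 2 time slots are needed.
A valid assignment using 2 time slots: Audit=1, IT=2, Ethics=1, Strategy=2, Research=1, Finance=1, Safety=2, Legal=2. No two conflicting committees share a time slot.

2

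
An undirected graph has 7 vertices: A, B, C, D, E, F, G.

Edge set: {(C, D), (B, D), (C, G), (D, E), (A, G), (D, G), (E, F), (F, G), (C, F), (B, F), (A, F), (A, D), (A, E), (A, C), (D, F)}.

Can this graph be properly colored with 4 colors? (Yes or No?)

No

A, C, D, F, G form a clique, so at least 5 colors are needed.
So 4 colors are not enough.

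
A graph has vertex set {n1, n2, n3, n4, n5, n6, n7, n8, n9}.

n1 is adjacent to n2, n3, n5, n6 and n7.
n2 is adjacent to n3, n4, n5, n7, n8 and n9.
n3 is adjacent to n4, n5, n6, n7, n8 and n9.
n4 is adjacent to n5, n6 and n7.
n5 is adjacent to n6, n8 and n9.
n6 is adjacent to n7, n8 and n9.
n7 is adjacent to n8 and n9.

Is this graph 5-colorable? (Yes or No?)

The chromatic number is 4. n3, n6, n7, n9 form a clique, so at least 4 colors are needed.
A valid assignment using 4 colors: n1=yellow, n2=blue, n3=red, n4=yellow, n5=green, n6=blue, n7=green, n8=yellow, n9=yellow.
Since 5 ≥ 4, a proper 5-coloring certainly exists.

Yes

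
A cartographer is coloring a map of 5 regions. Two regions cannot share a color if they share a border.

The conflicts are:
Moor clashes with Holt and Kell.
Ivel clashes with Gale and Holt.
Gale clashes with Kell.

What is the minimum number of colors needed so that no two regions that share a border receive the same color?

3

The cycle Gale-Ivel-Holt-Moor-Kell-Gale has odd length 5, so it cannot be 2-colored; at least 3 colors are needed.
3 colors suffice: color 1 → {Gale, Holt}; color 2 → {Ivel, Kell}; color 3 → {Moor}. Each listed conflict is separated.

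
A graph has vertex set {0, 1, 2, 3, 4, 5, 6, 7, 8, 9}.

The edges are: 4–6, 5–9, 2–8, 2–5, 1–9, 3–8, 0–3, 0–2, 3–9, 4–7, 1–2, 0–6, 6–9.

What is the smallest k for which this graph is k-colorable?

The cycle 9-5-2-0-6-9 has odd length 5, so it cannot be 2-colored; at least 3 colors are needed.
3 colors suffice: color red → {2, 4, 9}; color blue → {0, 1, 5, 7, 8}; color green → {3, 6}. Every edge joins two different colors.

3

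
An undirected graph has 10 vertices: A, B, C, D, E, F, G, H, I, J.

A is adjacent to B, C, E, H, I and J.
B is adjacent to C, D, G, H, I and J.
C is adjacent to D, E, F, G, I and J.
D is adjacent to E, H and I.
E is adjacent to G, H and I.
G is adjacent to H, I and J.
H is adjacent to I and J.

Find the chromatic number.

4

B, G, H, J form a clique, so at least 4 colors are needed.
A valid assignment using 4 colors: A=4, B=2, C=1, D=4, E=2, F=2, G=4, H=1, I=3, J=3. No two adjacent vertices share a color.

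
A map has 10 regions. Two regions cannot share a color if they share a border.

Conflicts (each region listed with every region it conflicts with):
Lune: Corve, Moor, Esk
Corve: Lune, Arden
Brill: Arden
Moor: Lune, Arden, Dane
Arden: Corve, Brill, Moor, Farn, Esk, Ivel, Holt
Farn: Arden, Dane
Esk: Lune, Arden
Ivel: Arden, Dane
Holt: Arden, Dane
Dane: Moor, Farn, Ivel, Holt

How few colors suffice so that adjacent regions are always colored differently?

Lune and Corve conflict, so at least 2 colors are needed.
A valid assignment using 2 colors: Lune=1, Corve=2, Brill=2, Moor=2, Arden=1, Farn=2, Esk=2, Ivel=2, Holt=2, Dane=1. Every pair that conflicts lands in different colors.

2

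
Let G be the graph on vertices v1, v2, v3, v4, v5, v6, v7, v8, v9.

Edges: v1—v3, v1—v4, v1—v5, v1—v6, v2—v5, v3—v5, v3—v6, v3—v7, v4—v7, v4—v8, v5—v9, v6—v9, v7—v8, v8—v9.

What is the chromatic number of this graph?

v1, v3, v5 are mutually adjacent, so at least 3 colors are needed.
A valid assignment using 3 colors: v1=2, v2=2, v3=3, v4=1, v5=1, v6=1, v7=2, v8=3, v9=2. Every edge joins two different colors.

3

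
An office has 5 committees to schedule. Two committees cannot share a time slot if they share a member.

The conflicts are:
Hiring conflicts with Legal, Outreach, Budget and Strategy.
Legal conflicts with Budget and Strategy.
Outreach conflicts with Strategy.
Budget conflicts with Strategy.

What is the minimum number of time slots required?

Hiring, Legal, Budget, Strategy all conflict with each other, so at least 4 time slots are needed.
4 time slots suffice: time slot 1 → {Hiring}; time slot 2 → {Strategy}; time slot 3 → {Outreach, Budget}; time slot 4 → {Legal}. Every pair that conflicts lands in different time slots.

4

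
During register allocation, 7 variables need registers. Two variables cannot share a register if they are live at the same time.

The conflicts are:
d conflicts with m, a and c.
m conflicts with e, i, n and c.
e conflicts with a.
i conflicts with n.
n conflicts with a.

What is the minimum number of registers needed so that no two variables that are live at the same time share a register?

3

m, i, n all conflict with each other, so at least 3 registers are needed.
3 registers suffice: register 1 → {m, a}; register 2 → {d, e, n}; register 3 → {i, c}. Every pair that conflicts lands in different registers.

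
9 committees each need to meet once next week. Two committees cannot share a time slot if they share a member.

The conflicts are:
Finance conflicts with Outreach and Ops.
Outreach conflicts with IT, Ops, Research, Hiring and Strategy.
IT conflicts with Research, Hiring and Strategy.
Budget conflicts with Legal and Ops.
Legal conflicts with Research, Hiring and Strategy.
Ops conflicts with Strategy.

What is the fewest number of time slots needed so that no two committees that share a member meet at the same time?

3

Outreach, IT, Research pairwise conflict, so at least 3 time slots are needed.
3 time slots suffice: time slot 1 → {Outreach, Legal}; time slot 2 → {Finance, Budget, Research, Hiring, Strategy}; time slot 3 → {IT, Ops}. Every pair that conflicts lands in different time slots.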